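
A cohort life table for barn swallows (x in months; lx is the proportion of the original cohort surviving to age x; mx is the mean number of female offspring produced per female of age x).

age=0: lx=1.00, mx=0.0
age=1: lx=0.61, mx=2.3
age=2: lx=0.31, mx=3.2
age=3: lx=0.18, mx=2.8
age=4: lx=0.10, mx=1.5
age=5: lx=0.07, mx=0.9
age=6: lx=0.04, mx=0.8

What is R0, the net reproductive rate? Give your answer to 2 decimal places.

3.14

lx·mx by age: 0, 1.403, 0.992, 0.504, 0.15, 0.063, 0.032
R0 = Σ lx·mx = 3.144 → 3.14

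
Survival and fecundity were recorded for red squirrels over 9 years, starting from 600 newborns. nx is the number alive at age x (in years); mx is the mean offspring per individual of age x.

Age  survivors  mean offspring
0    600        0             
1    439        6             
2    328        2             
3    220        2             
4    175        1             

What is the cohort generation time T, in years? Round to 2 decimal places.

lx = nx/n0 = nx/600: 1, 0.73167…, 0.54667…, 0.36667…, 0.29167…
lx·mx: 0, 4.39…, 1.093333…, 0.733333…, 0.291667… → R0 = 6.508333…
x·lx·mx: 0, 4.39…, 2.186667…, 2.2…, 1.166667… → Σ = 9.943333…
T = 9.943333… / 6.508333… = 1.527785… → 1.53

1.53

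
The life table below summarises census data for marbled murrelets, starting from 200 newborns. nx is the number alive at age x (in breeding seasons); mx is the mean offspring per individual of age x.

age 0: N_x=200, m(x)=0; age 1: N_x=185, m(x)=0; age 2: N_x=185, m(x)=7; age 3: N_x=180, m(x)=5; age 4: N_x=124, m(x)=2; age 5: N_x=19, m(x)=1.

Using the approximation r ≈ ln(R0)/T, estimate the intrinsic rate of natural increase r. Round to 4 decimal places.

0.9692

lx = nx/n0 = nx/200: 1, 0.925, 0.925, 0.9, 0.62, 0.095
R0 = Σ lx·mx = 0 + 0 + 6.475 + 4.5 + 1.24 + 0.095 = 12.31
Σ x·lx·mx = 31.885; T = 31.885/12.31 = 2.59017…
r ≈ ln(R0)/T = ln(12.31)/2.59017… = 0.969207… → 0.9692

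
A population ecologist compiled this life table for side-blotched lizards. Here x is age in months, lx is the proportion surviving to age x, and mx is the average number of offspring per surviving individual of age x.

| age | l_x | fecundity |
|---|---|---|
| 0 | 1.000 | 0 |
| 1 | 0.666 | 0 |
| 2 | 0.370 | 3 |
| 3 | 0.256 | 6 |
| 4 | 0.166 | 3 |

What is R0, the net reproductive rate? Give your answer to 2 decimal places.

lx·mx by age: 0, 0, 1.11, 1.536, 0.498
R0 = Σ lx·mx = 3.144 → 3.14

3.14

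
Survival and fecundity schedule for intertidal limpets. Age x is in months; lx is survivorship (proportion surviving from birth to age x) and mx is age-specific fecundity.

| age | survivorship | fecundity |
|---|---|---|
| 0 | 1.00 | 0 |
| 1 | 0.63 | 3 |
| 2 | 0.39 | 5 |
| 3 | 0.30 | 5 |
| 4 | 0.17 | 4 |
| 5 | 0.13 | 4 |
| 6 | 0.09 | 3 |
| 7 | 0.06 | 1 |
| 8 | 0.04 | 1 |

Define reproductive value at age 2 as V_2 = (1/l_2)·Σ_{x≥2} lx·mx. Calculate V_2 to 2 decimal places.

12.87

lx·mx for x ≥ 2: 1.95, 1.5, 0.68, 0.52, 0.27, 0.06, 0.04 → sum = 5.02
V_2 = 5.02 / l_2 = 5.02 / 0.39 = 12.871795… → 12.87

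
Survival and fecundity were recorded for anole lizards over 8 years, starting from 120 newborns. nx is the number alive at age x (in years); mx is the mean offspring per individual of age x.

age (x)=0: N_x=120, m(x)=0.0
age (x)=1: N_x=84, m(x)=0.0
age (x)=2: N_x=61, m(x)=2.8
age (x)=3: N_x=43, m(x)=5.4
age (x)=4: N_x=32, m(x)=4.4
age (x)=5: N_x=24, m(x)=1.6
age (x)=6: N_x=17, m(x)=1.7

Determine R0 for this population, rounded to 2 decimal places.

5.09

lx = nx/n0 = nx/120: 1, 0.7, 0.50833…, 0.35833…, 0.26667…, 0.2, 0.14167…
lx·mx by age: 0, 0, 1.423333…, 1.935…, 1.173333…, 0.32, 0.240833…
R0 = Σ lx·mx = 5.0925… → 5.09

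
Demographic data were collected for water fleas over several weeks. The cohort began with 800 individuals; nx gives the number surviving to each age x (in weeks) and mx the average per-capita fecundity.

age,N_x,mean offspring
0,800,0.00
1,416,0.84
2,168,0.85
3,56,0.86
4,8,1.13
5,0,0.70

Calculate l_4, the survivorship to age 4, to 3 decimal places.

0.010

l_4 = n_4/n_0 = 8/800 = 0.01 → 0.010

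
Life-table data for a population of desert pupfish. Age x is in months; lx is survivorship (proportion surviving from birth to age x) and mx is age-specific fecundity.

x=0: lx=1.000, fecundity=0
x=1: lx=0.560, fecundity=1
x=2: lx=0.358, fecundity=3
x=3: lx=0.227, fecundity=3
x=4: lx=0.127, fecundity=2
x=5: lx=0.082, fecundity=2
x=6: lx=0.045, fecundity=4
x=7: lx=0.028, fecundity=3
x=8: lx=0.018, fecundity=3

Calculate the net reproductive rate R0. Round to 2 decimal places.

3.05

lx·mx by age: 0, 0.56, 1.074, 0.681, 0.254, 0.164, 0.18, 0.084, 0.054
R0 = Σ lx·mx = 3.051 → 3.05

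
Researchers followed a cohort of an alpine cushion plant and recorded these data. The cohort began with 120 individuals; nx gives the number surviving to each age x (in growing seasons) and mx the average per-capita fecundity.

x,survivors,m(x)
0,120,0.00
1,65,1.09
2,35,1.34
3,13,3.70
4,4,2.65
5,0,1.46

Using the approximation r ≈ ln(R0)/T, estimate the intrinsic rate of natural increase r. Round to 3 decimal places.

0.194

lx = nx/n0 = nx/120: 1, 0.54167…, 0.29167…, 0.10833…, 0.03333…, 0
R0 = Σ lx·mx = 0 + 0.59042… + 0.39083… + 0.40083… + 0.08833… + 0 = 1.470417…
Σ x·lx·mx = 2.927917…; T = 2.927917…/1.470417… = 1.99122…
r ≈ ln(R0)/T = ln(1.470417…)/1.99122… = 0.19362… → 0.194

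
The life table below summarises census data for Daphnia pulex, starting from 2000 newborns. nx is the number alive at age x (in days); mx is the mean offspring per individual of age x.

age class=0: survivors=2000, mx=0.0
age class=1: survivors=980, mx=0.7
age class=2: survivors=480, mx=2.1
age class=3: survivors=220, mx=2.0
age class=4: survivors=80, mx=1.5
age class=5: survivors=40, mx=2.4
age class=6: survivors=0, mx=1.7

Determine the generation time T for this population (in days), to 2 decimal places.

lx = nx/n0 = nx/2000: 1, 0.49, 0.24, 0.11, 0.04, 0.02, 0
lx·mx: 0, 0.343, 0.504, 0.22, 0.06, 0.048, 0 → R0 = 1.175
x·lx·mx: 0, 0.343, 1.008, 0.66, 0.24, 0.24, 0 → Σ = 2.491
T = 2.491 / 1.175 = 2.12 → 2.12

2.12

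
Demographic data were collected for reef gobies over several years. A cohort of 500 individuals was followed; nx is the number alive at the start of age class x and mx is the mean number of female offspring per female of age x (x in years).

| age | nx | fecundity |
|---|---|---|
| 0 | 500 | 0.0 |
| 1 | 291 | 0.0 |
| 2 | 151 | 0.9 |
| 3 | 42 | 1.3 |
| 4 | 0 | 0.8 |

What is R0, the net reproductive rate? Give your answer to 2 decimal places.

lx = nx/n0 = nx/500: 1, 0.582, 0.302, 0.084, 0
lx·mx by age: 0, 0, 0.2718, 0.1092, 0
R0 = Σ lx·mx = 0.381 → 0.38

0.38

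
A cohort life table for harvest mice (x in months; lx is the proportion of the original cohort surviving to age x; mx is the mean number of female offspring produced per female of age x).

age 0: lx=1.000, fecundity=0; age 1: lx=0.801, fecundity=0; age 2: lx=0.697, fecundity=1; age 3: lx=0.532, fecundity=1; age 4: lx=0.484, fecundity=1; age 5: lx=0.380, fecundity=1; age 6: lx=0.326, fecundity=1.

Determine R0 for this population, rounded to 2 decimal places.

lx·mx by age: 0, 0, 0.697, 0.532, 0.484, 0.38, 0.326
R0 = Σ lx·mx = 2.419 → 2.42

2.42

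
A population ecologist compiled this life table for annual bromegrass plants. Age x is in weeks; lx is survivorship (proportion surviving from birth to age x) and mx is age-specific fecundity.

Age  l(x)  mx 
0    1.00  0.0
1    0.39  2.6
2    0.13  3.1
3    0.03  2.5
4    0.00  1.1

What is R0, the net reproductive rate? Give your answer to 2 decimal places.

lx·mx by age: 0, 1.014, 0.403, 0.075, 0
R0 = Σ lx·mx = 1.492 → 1.49

1.49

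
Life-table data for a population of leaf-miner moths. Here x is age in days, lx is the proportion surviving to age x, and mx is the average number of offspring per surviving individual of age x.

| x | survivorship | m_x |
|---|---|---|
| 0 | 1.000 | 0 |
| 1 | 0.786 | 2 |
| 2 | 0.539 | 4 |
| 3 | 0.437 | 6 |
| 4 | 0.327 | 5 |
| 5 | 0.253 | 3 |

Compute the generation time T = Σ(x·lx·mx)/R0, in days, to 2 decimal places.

lx·mx: 0, 1.572, 2.156, 2.622, 1.635, 0.759 → R0 = 8.744
x·lx·mx: 0, 1.572, 4.312, 7.866, 6.54, 3.795 → Σ = 24.085
T = 24.085 / 8.744 = 2.75446… → 2.75

2.75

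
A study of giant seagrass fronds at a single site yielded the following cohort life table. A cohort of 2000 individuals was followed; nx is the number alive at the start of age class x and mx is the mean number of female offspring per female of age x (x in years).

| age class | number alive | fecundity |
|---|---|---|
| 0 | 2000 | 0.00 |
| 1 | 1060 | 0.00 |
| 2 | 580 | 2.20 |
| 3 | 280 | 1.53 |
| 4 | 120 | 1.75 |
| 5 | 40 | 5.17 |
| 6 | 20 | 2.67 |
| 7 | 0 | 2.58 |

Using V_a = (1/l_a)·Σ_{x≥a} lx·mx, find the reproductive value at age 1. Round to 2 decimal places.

2.05

lx = nx/n0 = nx/2000: 1, 0.53, 0.29, 0.14, 0.06, 0.02, 0.01, 0
lx·mx for x ≥ 1: 0, 0.638, 0.2142, 0.105, 0.1034, 0.0267, 0 → sum = 1.0873
V_1 = 1.0873 / l_1 = 1.0873 / 0.53 = 2.051509… → 2.05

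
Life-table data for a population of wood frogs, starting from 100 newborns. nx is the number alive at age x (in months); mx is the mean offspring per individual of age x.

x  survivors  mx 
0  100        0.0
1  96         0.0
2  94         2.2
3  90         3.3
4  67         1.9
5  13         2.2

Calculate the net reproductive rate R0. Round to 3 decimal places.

lx = nx/n0 = nx/100: 1, 0.96, 0.94, 0.9, 0.67, 0.13
lx·mx by age: 0, 0, 2.068, 2.97, 1.273, 0.286
R0 = Σ lx·mx = 6.597 → 6.597

6.597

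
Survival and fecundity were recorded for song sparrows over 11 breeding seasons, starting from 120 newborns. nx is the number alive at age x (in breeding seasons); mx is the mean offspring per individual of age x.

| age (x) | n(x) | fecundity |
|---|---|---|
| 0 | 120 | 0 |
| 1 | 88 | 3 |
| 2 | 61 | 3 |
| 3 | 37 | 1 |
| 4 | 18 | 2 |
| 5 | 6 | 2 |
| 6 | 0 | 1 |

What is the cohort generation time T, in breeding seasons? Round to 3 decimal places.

lx = nx/n0 = nx/120: 1, 0.73333…, 0.50833…, 0.30833…, 0.15, 0.05, 0
lx·mx: 0, 2.2…, 1.525…, 0.308333…, 0.3, 0.1, 0 → R0 = 4.433333…
x·lx·mx: 0, 2.2…, 3.05…, 0.925…, 1.2, 0.5, 0 → Σ = 7.875…
T = 7.875… / 4.433333… = 1.776316… → 1.776

1.776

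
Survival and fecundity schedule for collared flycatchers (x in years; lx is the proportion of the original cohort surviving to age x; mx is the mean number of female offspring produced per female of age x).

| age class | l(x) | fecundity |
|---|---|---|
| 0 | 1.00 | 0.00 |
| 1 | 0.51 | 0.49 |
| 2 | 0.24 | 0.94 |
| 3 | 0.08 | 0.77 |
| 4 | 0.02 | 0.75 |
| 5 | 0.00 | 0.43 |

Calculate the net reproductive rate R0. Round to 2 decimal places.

lx·mx by age: 0, 0.2499, 0.2256, 0.0616, 0.015, 0
R0 = Σ lx·mx = 0.5521 → 0.55

0.55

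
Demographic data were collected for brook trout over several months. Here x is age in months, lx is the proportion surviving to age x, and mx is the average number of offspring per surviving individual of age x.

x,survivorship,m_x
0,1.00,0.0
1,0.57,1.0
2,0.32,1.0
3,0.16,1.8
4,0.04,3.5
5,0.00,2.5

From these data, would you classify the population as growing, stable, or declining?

growing

R0 = Σ lx·mx = 0 + 0.57 + 0.32 + 0.288 + 0.14 + 0 = 1.318
R0 > 1, so the population is growing.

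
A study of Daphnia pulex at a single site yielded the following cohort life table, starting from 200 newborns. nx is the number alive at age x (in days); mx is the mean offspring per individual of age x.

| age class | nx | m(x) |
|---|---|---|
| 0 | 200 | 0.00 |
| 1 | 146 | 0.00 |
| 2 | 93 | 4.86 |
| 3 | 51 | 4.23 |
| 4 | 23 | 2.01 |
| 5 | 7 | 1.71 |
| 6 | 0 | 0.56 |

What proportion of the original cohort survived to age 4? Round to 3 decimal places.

l_4 = n_4/n_0 = 23/200 = 0.115 → 0.115

0.115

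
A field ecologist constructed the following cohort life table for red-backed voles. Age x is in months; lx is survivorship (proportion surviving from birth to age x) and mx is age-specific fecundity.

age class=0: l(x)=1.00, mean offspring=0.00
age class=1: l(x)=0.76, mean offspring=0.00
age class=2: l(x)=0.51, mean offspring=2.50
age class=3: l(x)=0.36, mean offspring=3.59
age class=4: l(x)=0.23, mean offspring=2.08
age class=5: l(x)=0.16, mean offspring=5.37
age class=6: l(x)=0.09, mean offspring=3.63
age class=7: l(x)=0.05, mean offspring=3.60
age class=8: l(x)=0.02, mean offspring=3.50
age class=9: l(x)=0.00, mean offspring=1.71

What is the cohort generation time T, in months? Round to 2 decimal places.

lx·mx: 0, 0, 1.275, 1.2924, 0.4784, 0.8592, 0.3267, 0.18, 0.07, 0 → R0 = 4.4817
x·lx·mx: 0, 0, 2.55, 3.8772, 1.9136, 4.296, 1.9602, 1.26, 0.56, 0 → Σ = 16.417
T = 16.417 / 4.4817 = 3.663119… → 3.66

3.66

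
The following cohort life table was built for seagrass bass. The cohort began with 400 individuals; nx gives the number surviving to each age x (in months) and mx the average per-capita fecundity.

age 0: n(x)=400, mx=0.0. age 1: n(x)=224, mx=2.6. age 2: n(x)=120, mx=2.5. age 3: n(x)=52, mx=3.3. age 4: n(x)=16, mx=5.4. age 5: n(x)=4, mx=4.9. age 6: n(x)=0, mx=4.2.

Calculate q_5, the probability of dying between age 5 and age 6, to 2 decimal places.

1.00

lx = nx/n0 = nx/400: 1, 0.56, 0.3, 0.13, 0.04, 0.01, 0
q_5 = (l_5 − l_6) / l_5 = (0.01 − 0) / 0.01
     = 0.01 / 0.01 = 1 → 1.00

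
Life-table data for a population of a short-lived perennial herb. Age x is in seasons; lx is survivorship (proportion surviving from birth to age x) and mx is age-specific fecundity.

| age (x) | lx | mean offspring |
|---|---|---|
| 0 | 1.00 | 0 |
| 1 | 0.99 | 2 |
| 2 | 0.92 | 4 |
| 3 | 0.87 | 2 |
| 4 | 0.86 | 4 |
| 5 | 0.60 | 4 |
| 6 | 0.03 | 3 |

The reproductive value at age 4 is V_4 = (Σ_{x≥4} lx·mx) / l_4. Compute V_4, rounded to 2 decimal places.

lx·mx for x ≥ 4: 3.44, 2.4, 0.09 → sum = 5.93
V_4 = 5.93 / l_4 = 5.93 / 0.86 = 6.895349… → 6.90

6.90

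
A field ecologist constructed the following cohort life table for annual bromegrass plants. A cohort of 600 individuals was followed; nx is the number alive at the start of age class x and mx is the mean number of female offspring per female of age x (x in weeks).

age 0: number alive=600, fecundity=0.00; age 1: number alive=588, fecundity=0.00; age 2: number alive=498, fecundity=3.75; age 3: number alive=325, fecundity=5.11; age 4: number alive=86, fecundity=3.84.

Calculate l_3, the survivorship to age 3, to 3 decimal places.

l_3 = n_3/n_0 = 325/600 = 0.541667… → 0.542

0.542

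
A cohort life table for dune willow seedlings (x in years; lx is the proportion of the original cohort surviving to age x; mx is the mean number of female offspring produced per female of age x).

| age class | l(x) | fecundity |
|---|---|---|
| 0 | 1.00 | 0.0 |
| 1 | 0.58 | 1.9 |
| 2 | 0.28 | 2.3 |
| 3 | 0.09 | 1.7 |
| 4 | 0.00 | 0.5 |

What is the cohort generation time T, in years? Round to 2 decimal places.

lx·mx: 0, 1.102, 0.644, 0.153, 0 → R0 = 1.899
x·lx·mx: 0, 1.102, 1.288, 0.459, 0 → Σ = 2.849
T = 2.849 / 1.899 = 1.500263… → 1.50

1.50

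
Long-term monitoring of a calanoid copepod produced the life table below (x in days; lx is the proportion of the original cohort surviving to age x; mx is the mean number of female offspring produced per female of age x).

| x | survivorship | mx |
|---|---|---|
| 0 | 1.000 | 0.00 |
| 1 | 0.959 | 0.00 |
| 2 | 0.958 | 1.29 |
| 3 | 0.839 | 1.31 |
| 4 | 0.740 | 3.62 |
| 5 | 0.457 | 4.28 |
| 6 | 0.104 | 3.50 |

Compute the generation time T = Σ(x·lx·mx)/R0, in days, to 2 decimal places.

lx·mx: 0, 0, 1.23582, 1.09909, 2.6788, 1.95596, 0.364 → R0 = 7.33367
x·lx·mx: 0, 0, 2.47164, 3.29727, 10.7152, 9.7798, 2.184 → Σ = 28.44791
T = 28.44791 / 7.33367 = 3.879082… → 3.88

3.88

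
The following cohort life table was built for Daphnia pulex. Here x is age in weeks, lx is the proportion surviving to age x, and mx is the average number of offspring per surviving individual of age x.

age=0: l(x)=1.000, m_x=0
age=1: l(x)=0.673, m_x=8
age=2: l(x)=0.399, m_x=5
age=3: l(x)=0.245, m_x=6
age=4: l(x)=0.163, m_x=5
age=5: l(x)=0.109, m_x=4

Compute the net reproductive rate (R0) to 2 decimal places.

10.10

lx·mx by age: 0, 5.384, 1.995, 1.47, 0.815, 0.436
R0 = Σ lx·mx = 10.1 → 10.10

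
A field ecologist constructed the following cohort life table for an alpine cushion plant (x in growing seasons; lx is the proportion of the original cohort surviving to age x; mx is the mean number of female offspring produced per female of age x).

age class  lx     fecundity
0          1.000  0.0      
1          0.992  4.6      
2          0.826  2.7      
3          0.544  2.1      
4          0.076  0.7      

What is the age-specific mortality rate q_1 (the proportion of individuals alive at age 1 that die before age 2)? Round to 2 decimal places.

0.17

q_1 = (l_1 − l_2) / l_1 = (0.992 − 0.826) / 0.992
     = 0.166 / 0.992 = 0.167339… → 0.17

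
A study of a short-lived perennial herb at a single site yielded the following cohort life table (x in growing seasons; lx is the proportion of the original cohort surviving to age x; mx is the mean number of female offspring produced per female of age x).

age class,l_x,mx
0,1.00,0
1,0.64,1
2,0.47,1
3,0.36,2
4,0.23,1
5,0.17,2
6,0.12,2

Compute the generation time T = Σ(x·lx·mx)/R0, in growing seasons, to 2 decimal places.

2.95

lx·mx: 0, 0.64, 0.47, 0.72, 0.23, 0.34, 0.24 → R0 = 2.64
x·lx·mx: 0, 0.64, 0.94, 2.16, 0.92, 1.7, 1.44 → Σ = 7.8
T = 7.8 / 2.64 = 2.954545… → 2.95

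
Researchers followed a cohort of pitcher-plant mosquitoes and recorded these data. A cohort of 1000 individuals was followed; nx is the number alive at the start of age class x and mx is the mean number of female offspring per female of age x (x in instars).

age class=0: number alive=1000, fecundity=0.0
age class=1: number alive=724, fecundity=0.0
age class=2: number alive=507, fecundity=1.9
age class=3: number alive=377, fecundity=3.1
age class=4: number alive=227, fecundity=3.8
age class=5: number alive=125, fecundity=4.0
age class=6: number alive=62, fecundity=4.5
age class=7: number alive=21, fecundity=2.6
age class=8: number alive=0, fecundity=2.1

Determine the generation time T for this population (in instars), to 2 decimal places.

3.51

lx = nx/n0 = nx/1000: 1, 0.724, 0.507, 0.377, 0.227, 0.125, 0.062, 0.021, 0
lx·mx: 0, 0, 0.9633, 1.1687, 0.8626, 0.5, 0.279, 0.0546, 0 → R0 = 3.8282
x·lx·mx: 0, 0, 1.9266, 3.5061, 3.4504, 2.5, 1.674, 0.3822, 0 → Σ = 13.4393
T = 13.4393 / 3.8282 = 3.510606… → 3.51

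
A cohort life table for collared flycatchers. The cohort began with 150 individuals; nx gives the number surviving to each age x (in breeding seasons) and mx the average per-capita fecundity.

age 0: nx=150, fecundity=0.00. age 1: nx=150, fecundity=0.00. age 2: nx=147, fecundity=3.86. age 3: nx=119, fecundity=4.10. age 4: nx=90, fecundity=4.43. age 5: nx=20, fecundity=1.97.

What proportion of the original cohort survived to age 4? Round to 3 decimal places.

l_4 = n_4/n_0 = 90/150 = 0.6 → 0.600

0.600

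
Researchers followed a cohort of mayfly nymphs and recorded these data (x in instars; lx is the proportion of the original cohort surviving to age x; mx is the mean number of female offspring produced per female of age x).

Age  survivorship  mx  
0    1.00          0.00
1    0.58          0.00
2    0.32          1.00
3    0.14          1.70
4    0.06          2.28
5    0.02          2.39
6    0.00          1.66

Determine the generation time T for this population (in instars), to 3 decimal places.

lx·mx: 0, 0, 0.32, 0.238, 0.1368, 0.0478, 0 → R0 = 0.7426
x·lx·mx: 0, 0, 0.64, 0.714, 0.5472, 0.239, 0 → Σ = 2.1402
T = 2.1402 / 0.7426 = 2.882036… → 2.882

2.882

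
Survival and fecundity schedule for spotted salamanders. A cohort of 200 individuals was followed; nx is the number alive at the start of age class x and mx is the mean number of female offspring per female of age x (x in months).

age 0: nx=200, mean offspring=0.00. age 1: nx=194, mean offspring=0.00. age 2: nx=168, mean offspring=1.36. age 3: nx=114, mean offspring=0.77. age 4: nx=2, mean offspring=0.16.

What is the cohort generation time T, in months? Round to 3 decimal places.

lx = nx/n0 = nx/200: 1, 0.97, 0.84, 0.57, 0.01
lx·mx: 0, 0, 1.1424, 0.4389, 0.0016 → R0 = 1.5829
x·lx·mx: 0, 0, 2.2848, 1.3167, 0.0064 → Σ = 3.6079
T = 3.6079 / 1.5829 = 2.279297… → 2.279

2.279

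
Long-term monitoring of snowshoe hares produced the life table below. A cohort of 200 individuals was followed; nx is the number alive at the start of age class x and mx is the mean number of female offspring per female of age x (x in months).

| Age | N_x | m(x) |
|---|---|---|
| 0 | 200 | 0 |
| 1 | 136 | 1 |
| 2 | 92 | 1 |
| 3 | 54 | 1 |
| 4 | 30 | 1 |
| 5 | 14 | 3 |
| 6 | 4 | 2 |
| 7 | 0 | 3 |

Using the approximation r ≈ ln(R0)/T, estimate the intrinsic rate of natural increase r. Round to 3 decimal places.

0.250

lx = nx/n0 = nx/200: 1, 0.68, 0.46, 0.27, 0.15, 0.07, 0.02, 0
R0 = Σ lx·mx = 0 + 0.68 + 0.46 + 0.27 + 0.15 + 0.21 + 0.04 + 0 = 1.81
Σ x·lx·mx = 4.3; T = 4.3/1.81 = 2.37569…
r ≈ ln(R0)/T = ln(1.81)/2.37569… = 0.24975… → 0.250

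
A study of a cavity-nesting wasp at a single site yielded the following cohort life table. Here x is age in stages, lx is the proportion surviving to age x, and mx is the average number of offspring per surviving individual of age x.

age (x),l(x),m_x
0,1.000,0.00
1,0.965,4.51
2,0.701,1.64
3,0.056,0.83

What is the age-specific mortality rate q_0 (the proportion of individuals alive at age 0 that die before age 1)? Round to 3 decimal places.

0.035

q_0 = (l_0 − l_1) / l_0 = (1 − 0.965) / 1
     = 0.035 / 1 = 0.035 → 0.035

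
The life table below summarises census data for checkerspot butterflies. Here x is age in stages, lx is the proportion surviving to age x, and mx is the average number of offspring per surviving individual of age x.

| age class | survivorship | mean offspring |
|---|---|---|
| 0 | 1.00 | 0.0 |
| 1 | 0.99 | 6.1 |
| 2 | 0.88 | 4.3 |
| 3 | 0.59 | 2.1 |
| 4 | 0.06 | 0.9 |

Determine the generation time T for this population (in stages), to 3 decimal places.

1.578

lx·mx: 0, 6.039, 3.784, 1.239, 0.054 → R0 = 11.116
x·lx·mx: 0, 6.039, 7.568, 3.717, 0.216 → Σ = 17.54
T = 17.54 / 11.116 = 1.577906… → 1.578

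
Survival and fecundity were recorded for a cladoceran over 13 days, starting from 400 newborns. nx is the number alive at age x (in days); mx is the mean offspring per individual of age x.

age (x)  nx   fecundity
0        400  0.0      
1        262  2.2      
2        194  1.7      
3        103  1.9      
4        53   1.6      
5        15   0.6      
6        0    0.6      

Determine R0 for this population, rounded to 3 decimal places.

lx = nx/n0 = nx/400: 1, 0.655, 0.485, 0.2575, 0.1325, 0.0375, 0
lx·mx by age: 0, 1.441, 0.8245, 0.48925, 0.212, 0.0225, 0
R0 = Σ lx·mx = 2.98925 → 2.989

2.989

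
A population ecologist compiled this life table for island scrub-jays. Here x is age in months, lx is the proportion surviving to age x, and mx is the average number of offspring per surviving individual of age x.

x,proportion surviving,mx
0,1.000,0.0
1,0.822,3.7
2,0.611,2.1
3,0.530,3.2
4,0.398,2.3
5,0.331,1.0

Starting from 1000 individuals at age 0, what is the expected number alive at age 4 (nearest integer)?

398

Expected survivors = N0 · l_4 = 1000 × 0.398 = 398 → 398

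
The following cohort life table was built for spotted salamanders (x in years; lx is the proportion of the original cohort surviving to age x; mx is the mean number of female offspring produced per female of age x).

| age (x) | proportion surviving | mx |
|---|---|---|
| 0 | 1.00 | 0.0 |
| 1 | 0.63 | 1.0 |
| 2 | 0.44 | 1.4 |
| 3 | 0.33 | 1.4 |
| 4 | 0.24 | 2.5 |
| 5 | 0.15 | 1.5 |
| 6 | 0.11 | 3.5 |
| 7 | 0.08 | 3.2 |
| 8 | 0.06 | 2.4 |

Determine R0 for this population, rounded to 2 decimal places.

lx·mx by age: 0, 0.63, 0.616, 0.462, 0.6, 0.225, 0.385, 0.256, 0.144
R0 = Σ lx·mx = 3.318 → 3.32

3.32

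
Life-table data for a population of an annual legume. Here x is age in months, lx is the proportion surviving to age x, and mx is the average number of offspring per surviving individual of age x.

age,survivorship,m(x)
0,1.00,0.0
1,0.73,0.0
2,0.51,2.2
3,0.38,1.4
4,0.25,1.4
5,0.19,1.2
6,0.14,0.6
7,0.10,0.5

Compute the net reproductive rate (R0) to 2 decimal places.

lx·mx by age: 0, 0, 1.122, 0.532, 0.35, 0.228, 0.084, 0.05
R0 = Σ lx·mx = 2.366 → 2.37

2.37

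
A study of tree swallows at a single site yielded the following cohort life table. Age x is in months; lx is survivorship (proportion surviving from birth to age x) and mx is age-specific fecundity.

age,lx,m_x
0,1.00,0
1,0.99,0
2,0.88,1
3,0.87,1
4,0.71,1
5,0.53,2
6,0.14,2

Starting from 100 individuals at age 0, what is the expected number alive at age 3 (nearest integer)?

Expected survivors = N0 · l_3 = 100 × 0.87 = 87 → 87

87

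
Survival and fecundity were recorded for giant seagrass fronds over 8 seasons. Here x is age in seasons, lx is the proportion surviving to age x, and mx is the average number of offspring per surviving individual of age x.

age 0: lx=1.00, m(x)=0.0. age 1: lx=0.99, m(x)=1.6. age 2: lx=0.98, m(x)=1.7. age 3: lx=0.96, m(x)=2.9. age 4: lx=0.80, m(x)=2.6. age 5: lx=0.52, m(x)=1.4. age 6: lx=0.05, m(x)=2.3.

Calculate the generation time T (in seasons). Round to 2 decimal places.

lx·mx: 0, 1.584, 1.666, 2.784, 2.08, 0.728, 0.115 → R0 = 8.957
x·lx·mx: 0, 1.584, 3.332, 8.352, 8.32, 3.64, 0.69 → Σ = 25.918
T = 25.918 / 8.957 = 2.893603… → 2.89

2.89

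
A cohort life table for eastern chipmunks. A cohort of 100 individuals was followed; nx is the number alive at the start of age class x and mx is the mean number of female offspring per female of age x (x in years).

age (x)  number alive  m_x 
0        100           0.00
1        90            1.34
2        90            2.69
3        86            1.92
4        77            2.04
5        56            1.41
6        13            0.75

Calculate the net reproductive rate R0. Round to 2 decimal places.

lx = nx/n0 = nx/100: 1, 0.9, 0.9, 0.86, 0.77, 0.56, 0.13
lx·mx by age: 0, 1.206, 2.421, 1.6512, 1.5708, 0.7896, 0.0975
R0 = Σ lx·mx = 7.7361 → 7.74

7.74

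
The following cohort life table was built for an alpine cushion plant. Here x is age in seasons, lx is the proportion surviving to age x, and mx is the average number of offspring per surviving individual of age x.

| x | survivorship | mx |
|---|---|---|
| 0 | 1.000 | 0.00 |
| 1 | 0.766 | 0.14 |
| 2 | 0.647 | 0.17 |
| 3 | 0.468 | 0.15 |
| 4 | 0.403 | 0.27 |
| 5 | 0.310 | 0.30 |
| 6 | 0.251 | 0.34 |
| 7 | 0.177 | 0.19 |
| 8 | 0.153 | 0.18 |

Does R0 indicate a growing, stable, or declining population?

declining

R0 = Σ lx·mx = 0 + 0.10724 + 0.10999 + 0.0702 + 0.10881 + 0.093 + 0.08534 + 0.03363 + 0.02754 = 0.63575
R0 < 1, so the population is declining.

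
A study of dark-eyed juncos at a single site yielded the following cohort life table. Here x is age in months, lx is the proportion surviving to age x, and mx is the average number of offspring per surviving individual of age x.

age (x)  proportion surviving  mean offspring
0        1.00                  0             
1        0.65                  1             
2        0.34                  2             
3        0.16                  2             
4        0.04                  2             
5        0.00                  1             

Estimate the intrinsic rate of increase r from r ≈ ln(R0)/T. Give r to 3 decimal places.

0.288

R0 = Σ lx·mx = 0 + 0.65 + 0.68 + 0.32 + 0.08 + 0 = 1.73
Σ x·lx·mx = 3.29; T = 3.29/1.73 = 1.90173…
r ≈ ln(R0)/T = ln(1.73)/1.90173… = 0.28822… → 0.288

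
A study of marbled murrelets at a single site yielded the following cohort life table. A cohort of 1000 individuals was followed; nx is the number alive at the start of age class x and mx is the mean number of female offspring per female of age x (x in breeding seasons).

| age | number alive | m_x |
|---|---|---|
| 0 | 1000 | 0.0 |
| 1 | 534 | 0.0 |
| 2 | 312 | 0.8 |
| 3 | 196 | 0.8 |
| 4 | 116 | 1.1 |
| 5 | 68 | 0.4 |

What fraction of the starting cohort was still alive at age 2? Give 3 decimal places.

0.312

l_2 = n_2/n_0 = 312/1000 = 0.312 → 0.312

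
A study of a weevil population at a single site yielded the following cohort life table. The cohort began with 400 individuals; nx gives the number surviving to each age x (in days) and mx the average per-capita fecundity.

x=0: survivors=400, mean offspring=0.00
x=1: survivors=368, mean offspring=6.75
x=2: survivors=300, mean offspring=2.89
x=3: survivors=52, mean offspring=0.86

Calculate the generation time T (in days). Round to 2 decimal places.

lx = nx/n0 = nx/400: 1, 0.92, 0.75, 0.13
lx·mx: 0, 6.21, 2.1675, 0.1118 → R0 = 8.4893
x·lx·mx: 0, 6.21, 4.335, 0.3354 → Σ = 10.8804
T = 10.8804 / 8.4893 = 1.28166… → 1.28

1.28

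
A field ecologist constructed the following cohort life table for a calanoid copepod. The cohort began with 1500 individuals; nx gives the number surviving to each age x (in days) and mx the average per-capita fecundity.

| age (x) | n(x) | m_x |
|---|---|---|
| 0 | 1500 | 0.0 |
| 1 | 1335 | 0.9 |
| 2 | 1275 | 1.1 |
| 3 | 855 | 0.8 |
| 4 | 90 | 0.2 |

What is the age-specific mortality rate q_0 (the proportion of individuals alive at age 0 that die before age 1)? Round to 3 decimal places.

0.110

lx = nx/n0 = nx/1500: 1, 0.89, 0.85, 0.57, 0.06
q_0 = (l_0 − l_1) / l_0 = (1 − 0.89) / 1
     = 0.11 / 1 = 0.11 → 0.110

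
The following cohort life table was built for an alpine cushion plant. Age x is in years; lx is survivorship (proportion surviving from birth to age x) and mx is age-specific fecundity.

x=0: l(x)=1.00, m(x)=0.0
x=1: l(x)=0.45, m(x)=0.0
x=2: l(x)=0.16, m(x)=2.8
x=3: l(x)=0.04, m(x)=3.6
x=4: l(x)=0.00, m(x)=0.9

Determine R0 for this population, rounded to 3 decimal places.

lx·mx by age: 0, 0, 0.448, 0.144, 0
R0 = Σ lx·mx = 0.592 → 0.592

0.592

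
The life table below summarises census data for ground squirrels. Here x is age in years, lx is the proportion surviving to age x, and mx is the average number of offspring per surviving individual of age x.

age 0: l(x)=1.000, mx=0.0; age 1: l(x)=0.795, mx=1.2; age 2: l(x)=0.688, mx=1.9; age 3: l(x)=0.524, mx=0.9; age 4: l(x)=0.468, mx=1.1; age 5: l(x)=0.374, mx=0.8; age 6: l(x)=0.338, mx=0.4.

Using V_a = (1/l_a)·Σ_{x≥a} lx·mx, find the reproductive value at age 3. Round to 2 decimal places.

lx·mx for x ≥ 3: 0.4716, 0.5148, 0.2992, 0.1352 → sum = 1.4208
V_3 = 1.4208 / l_3 = 1.4208 / 0.524 = 2.71145… → 2.71

2.71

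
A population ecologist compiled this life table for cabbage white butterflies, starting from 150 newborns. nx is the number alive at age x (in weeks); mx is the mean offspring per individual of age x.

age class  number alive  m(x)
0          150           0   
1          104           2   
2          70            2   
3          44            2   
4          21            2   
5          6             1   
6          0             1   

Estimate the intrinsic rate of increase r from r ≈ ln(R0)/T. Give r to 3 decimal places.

lx = nx/n0 = nx/150: 1, 0.69333…, 0.46667…, 0.29333…, 0.14, 0.04, 0
R0 = Σ lx·mx = 0 + 1.38667… + 0.93333… + 0.58667… + 0.28 + 0.04 + 0 = 3.226667…
Σ x·lx·mx = 6.333333…; T = 6.333333…/3.226667… = 1.96281…
r ≈ ln(R0)/T = ln(3.226667…)/1.96281… = 0.59682… → 0.597

0.597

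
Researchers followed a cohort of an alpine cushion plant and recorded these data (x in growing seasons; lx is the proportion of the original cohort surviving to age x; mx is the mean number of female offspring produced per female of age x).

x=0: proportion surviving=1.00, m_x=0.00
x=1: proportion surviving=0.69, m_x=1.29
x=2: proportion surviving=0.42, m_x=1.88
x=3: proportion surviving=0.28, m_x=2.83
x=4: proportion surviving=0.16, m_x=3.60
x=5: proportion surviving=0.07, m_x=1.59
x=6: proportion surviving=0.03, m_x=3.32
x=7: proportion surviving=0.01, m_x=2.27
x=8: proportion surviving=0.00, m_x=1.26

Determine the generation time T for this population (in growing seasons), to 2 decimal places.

2.58

lx·mx: 0, 0.8901, 0.7896, 0.7924, 0.576, 0.1113, 0.0996, 0.0227, 0 → R0 = 3.2817
x·lx·mx: 0, 0.8901, 1.5792, 2.3772, 2.304, 0.5565, 0.5976, 0.1589, 0 → Σ = 8.4635
T = 8.4635 / 3.2817 = 2.578999… → 2.58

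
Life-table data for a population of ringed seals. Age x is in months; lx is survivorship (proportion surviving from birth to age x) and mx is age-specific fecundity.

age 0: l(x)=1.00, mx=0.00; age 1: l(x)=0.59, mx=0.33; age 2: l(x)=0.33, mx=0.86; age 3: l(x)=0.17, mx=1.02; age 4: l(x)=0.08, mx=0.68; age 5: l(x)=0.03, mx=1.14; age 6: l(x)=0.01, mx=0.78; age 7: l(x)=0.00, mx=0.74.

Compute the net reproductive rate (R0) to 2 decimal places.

lx·mx by age: 0, 0.1947, 0.2838, 0.1734, 0.0544, 0.0342, 0.0078, 0
R0 = Σ lx·mx = 0.7483 → 0.75

0.75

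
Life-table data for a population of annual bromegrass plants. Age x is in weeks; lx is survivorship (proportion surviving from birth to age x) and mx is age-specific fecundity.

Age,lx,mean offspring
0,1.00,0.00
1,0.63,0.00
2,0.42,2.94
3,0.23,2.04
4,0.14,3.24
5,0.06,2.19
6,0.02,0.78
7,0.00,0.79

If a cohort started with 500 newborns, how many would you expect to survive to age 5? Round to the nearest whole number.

30

Expected survivors = N0 · l_5 = 500 × 0.06 = 30 → 30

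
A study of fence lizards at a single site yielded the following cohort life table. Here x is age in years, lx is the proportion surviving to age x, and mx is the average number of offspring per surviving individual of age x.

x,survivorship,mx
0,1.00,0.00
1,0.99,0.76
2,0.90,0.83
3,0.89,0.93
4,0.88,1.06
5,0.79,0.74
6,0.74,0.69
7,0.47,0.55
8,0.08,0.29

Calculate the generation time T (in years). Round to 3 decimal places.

3.546

lx·mx: 0, 0.7524, 0.747, 0.8277, 0.9328, 0.5846, 0.5106, 0.2585, 0.0232 → R0 = 4.6368
x·lx·mx: 0, 0.7524, 1.494, 2.4831, 3.7312, 2.923, 3.0636, 1.8095, 0.1856 → Σ = 16.4424
T = 16.4424 / 4.6368 = 3.546066… → 3.546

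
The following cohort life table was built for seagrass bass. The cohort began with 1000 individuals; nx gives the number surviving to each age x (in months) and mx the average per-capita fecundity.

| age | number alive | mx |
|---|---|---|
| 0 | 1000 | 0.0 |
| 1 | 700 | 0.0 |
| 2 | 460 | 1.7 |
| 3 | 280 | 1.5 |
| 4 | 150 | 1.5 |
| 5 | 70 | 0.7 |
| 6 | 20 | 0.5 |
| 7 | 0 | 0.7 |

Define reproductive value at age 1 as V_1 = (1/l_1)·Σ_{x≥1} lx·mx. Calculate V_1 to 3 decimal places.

lx = nx/n0 = nx/1000: 1, 0.7, 0.46, 0.28, 0.15, 0.07, 0.02, 0
lx·mx for x ≥ 1: 0, 0.782, 0.42, 0.225, 0.049, 0.01, 0 → sum = 1.486
V_1 = 1.486 / l_1 = 1.486 / 0.7 = 2.122857… → 2.123

2.123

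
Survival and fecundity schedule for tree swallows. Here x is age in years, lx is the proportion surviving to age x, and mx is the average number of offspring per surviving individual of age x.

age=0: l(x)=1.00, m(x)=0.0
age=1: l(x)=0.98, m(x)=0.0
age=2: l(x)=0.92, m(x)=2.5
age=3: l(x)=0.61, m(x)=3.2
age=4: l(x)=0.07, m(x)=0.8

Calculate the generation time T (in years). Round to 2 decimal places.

lx·mx: 0, 0, 2.3, 1.952, 0.056 → R0 = 4.308
x·lx·mx: 0, 0, 4.6, 5.856, 0.224 → Σ = 10.68
T = 10.68 / 4.308 = 2.479109… → 2.48

2.48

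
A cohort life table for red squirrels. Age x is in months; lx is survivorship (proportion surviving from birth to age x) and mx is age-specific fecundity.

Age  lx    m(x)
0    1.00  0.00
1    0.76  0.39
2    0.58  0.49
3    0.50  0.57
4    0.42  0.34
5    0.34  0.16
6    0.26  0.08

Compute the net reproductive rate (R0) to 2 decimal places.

1.08

lx·mx by age: 0, 0.2964, 0.2842, 0.285, 0.1428, 0.0544, 0.0208
R0 = Σ lx·mx = 1.0836 → 1.08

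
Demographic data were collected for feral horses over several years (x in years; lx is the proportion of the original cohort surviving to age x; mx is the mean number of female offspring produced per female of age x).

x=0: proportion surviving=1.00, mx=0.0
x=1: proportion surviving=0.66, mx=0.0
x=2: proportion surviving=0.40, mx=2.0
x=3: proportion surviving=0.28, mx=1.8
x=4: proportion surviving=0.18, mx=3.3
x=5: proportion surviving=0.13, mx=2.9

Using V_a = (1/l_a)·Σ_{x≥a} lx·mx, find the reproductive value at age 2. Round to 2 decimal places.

5.69

lx·mx for x ≥ 2: 0.8, 0.504, 0.594, 0.377 → sum = 2.275
V_2 = 2.275 / l_2 = 2.275 / 0.4 = 5.6875 → 5.69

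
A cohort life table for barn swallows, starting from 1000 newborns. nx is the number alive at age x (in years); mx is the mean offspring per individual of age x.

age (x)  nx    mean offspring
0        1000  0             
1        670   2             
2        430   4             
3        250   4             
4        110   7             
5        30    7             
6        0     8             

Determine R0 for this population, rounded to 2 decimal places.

lx = nx/n0 = nx/1000: 1, 0.67, 0.43, 0.25, 0.11, 0.03, 0
lx·mx by age: 0, 1.34, 1.72, 1, 0.77, 0.21, 0
R0 = Σ lx·mx = 5.04 → 5.04

5.04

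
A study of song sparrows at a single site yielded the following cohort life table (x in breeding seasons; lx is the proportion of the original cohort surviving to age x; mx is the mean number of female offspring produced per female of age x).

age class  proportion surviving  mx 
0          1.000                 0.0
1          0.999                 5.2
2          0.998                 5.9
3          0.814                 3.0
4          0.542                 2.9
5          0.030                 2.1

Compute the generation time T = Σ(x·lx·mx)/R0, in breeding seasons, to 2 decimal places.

lx·mx: 0, 5.1948, 5.8882, 2.442, 1.5718, 0.063 → R0 = 15.1598
x·lx·mx: 0, 5.1948, 11.7764, 7.326, 6.2872, 0.315 → Σ = 30.8994
T = 30.8994 / 15.1598 = 2.038246… → 2.04

2.04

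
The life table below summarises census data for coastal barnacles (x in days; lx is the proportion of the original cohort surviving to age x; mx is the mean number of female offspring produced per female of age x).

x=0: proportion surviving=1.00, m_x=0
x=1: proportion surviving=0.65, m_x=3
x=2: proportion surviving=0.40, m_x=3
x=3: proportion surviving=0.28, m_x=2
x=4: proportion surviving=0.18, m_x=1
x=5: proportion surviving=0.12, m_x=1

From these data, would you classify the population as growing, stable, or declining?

growing

R0 = Σ lx·mx = 0 + 1.95 + 1.2 + 0.56 + 0.18 + 0.12 = 4.01
R0 > 1, so the population is growing.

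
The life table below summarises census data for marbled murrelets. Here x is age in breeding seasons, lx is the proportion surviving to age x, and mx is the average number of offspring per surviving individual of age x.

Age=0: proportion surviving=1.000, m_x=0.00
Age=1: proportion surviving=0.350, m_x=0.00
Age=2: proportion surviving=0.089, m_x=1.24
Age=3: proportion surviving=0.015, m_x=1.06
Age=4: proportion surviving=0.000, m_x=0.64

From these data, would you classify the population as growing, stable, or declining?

R0 = Σ lx·mx = 0 + 0 + 0.11036 + 0.0159 + 0 = 0.12626
R0 < 1, so the population is declining.

declining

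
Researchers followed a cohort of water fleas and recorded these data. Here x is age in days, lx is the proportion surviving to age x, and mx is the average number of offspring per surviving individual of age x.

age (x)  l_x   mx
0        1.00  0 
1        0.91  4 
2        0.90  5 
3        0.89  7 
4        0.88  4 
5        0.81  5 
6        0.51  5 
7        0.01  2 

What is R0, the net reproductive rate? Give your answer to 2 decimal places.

24.51

lx·mx by age: 0, 3.64, 4.5, 6.23, 3.52, 4.05, 2.55, 0.02
R0 = Σ lx·mx = 24.51 → 24.51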